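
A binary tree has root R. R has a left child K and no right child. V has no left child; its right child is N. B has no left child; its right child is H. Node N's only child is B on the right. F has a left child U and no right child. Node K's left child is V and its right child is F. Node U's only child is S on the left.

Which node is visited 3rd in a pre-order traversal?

V

Pre-order visits the node, then its left subtree, then its right subtree.
Visit R.
At R: go left to K.
  Visit K.
  At K: go left to V.
    Visit V.
    At V: no left child.
    At V: go right to N.
      Visit N.
      At N: no left child.
      At N: go right to B.
        Visit B.
        At B: no left child.
        At B: go right to H.
          H is a leaf — visit H.
  At K: go right to F.
    Visit F.
    At F: go left to U.
      Visit U.
      At U: go left to S.
        S is a leaf — visit S.
      At U: no right child.
    At F: no right child.
At R: no right child.
Full pre-order sequence: R, K, V, N, B, H, F, U, S.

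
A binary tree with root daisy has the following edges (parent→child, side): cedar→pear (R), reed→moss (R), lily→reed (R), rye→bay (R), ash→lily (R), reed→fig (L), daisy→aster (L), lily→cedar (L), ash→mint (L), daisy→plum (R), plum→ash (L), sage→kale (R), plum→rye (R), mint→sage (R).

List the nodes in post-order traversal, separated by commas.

aster, kale, sage, mint, pear, cedar, fig, moss, reed, lily, ash, bay, rye, plum, daisy

Post-order visits the left subtree, then the right subtree, then the node.
At daisy: go left to aster.
  aster is a leaf — visit aster.
At daisy: go right to plum.
  At plum: go left to ash.
    At ash: go left to mint.
      At mint: no left child.
      At mint: go right to sage.
        At sage: no left child.
        At sage: go right to kale.
          kale is a leaf — visit kale.
        Visit sage.
      Visit mint.
    At ash: go right to lily.
      At lily: go left to cedar.
        At cedar: no left child.
        At cedar: go right to pear.
          pear is a leaf — visit pear.
        Visit cedar.
      At lily: go right to reed.
        At reed: go left to fig.
          fig is a leaf — visit fig.
        At reed: go right to moss.
          moss is a leaf — visit moss.
        Visit reed.
      Visit lily.
    Visit ash.
  At plum: go right to rye.
    At rye: no left child.
    At rye: go right to bay.
      bay is a leaf — visit bay.
    Visit rye.
  Visit plum.
Visit daisy.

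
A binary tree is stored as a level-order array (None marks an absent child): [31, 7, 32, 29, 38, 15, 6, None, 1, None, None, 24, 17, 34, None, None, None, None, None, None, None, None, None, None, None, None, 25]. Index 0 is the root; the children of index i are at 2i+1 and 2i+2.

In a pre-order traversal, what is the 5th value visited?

Pre-order visits the node, then its left subtree, then its right subtree.
Visit 31.
At 31: go left to 7.
  Visit 7.
  At 7: go left to 29.
    Visit 29.
    At 29: no left child.
    At 29: go right to 1.
      1 is a leaf — visit 1.
  At 7: go right to 38.
    38 is a leaf — visit 38.
At 31: go right to 32.
  Visit 32.
  At 32: go left to 15.
    Visit 15.
    At 15: go left to 24.
      24 is a leaf — visit 24.
    At 15: go right to 17.
      Visit 17.
      At 17: no left child.
      At 17: go right to 25.
        25 is a leaf — visit 25.
  At 32: go right to 6.
    Visit 6.
    At 6: go left to 34.
      34 is a leaf — visit 34.
    At 6: no right child.
Full pre-order sequence: 31, 7, 29, 1, 38, 32, 15, 24, 17, 25, 6, 34.

38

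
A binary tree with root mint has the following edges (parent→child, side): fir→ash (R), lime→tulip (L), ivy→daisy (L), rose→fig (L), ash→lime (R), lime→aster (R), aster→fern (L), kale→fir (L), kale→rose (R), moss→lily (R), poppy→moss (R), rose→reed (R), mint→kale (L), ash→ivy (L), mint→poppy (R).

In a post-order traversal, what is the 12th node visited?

Post-order visits the left subtree, then the right subtree, then the node.
At mint: go left to kale.
  At kale: go left to fir.
    At fir: no left child.
    At fir: go right to ash.
      At ash: go left to ivy.
        At ivy: go left to daisy.
          daisy is a leaf — visit daisy.
        At ivy: no right child.
        Visit ivy.
      At ash: go right to lime.
        At lime: go left to tulip.
          tulip is a leaf — visit tulip.
        At lime: go right to aster.
          At aster: go left to fern.
            fern is a leaf — visit fern.
          At aster: no right child.
          Visit aster.
        Visit lime.
      Visit ash.
    Visit fir.
  At kale: go right to rose.
    At rose: go left to fig.
      fig is a leaf — visit fig.
    At rose: go right to reed.
      reed is a leaf — visit reed.
    Visit rose.
  Visit kale.
At mint: go right to poppy.
  At poppy: no left child.
  At poppy: go right to moss.
    At moss: no left child.
    At moss: go right to lily.
      lily is a leaf — visit lily.
    Visit moss.
  Visit poppy.
Visit mint.
Full post-order sequence: daisy, ivy, tulip, fern, aster, lime, ash, fir, fig, reed, rose, kale, lily, moss, poppy, mint.

kale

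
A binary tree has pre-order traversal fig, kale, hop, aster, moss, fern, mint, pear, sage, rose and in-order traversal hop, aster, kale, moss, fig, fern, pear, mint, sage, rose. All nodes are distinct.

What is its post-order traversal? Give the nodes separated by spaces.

The first element of pre-order is the root; it splits in-order into left and right subtrees.
Root fig: left subtree has 4 nodes {hop, aster, kale, moss}, right has 5 {fern, pear, mint, sage, rose}.
  Root kale: left subtree has 2 nodes {hop, aster}, right has 1 {moss}.
    Root hop: left subtree has 0 nodes { }, right has 1 {aster}.
  Root fern: left subtree has 0 nodes { }, right has 4 {pear, mint, sage, rose}.
    Root mint: left subtree has 1 node {pear}, right has 2 {sage, rose}.
      Root sage: left subtree has 0 nodes { }, right has 1 {rose}.

aster hop moss kale pear rose sage mint fern fig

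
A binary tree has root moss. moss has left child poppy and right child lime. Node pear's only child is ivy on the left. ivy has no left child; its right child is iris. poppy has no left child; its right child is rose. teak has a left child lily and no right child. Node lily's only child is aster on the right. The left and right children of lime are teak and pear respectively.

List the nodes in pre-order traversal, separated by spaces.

Pre-order visits the node, then its left subtree, then its right subtree.
Visit moss.
At moss: go left to poppy.
  Visit poppy.
  At poppy: no left child.
  At poppy: go right to rose.
    rose is a leaf — visit rose.
At moss: go right to lime.
  Visit lime.
  At lime: go left to teak.
    Visit teak.
    At teak: go left to lily.
      Visit lily.
      At lily: no left child.
      At lily: go right to aster.
        aster is a leaf — visit aster.
    At teak: no right child.
  At lime: go right to pear.
    Visit pear.
    At pear: go left to ivy.
      Visit ivy.
      At ivy: no left child.
      At ivy: go right to iris.
        iris is a leaf — visit iris.
    At pear: no right child.

moss poppy rose lime teak lily aster pear ivy iris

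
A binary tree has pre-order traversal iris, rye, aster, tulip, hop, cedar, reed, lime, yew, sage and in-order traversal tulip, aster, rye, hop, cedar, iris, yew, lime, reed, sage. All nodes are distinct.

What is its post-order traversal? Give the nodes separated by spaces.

tulip aster cedar hop rye yew lime sage reed iris

The first element of pre-order is the root; it splits in-order into left and right subtrees.
Root iris: left subtree has 5 nodes {tulip, aster, rye, hop, cedar}, right has 4 {yew, lime, reed, sage}.
  Root rye: left subtree has 2 nodes {tulip, aster}, right has 2 {hop, cedar}.
    Root aster: left subtree has 1 node {tulip}, right has 0 { }.
    Root hop: left subtree has 0 nodes { }, right has 1 {cedar}.
  Root reed: left subtree has 2 nodes {yew, lime}, right has 1 {sage}.
    Root lime: left subtree has 1 node {yew}, right has 0 { }.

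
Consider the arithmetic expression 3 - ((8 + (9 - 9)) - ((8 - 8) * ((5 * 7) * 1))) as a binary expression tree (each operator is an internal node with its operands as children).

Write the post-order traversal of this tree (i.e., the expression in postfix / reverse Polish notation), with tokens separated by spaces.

3 8 9 9 - + 8 8 - 5 7 * 1 * * - -

Post-order on an expression tree gives postfix notation: for each operator, emit left operand, right operand, then the operator.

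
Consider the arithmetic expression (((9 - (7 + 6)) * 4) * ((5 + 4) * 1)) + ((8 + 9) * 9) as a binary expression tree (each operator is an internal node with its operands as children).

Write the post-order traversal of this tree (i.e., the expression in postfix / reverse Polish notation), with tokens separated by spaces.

9 7 6 + - 4 * 5 4 + 1 * * 8 9 + 9 * +

Post-order on an expression tree gives postfix notation: for each operator, emit left operand, right operand, then the operator.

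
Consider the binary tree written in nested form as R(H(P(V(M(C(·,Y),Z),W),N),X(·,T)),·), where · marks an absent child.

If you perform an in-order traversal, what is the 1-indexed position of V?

5

In-order visits the left subtree, then the node, then the right subtree.
At R: go left to H.
  At H: go left to P.
    At P: go left to V.
      At V: go left to M.
        At M: go left to C.
          At C: no left child.
          Visit C.
          At C: go right to Y.
            Y is a leaf — visit Y.
        Visit M.
        At M: go right to Z.
          Z is a leaf — visit Z.
      Visit V.
      At V: go right to W.
        W is a leaf — visit W.
    Visit P.
    At P: go right to N.
      N is a leaf — visit N.
  Visit H.
  At H: go right to X.
    At X: no left child.
    Visit X.
    At X: go right to T.
      T is a leaf — visit T.
Visit R.
At R: no right child.
Full in-order sequence: C, Y, M, Z, V, W, P, N, H, X, T, R.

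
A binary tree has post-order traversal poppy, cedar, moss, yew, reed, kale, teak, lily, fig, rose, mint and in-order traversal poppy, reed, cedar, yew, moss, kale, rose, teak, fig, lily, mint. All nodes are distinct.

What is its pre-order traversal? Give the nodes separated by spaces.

mint rose kale reed poppy yew cedar moss fig teak lily

The last element of post-order is the root; it splits in-order into left and right subtrees.
Root mint: left subtree has 10 nodes {poppy, reed, cedar, yew, moss, kale, rose, teak, fig, lily}, right has 0 { }.
  Root rose: left subtree has 6 nodes {poppy, reed, cedar, yew, moss, kale}, right has 3 {teak, fig, lily}.
    Root kale: left subtree has 5 nodes {poppy, reed, cedar, yew, moss}, right has 0 { }.
      Root reed: left subtree has 1 node {poppy}, right has 3 {cedar, yew, moss}.
        Root yew: left subtree has 1 node {cedar}, right has 1 {moss}.
    Root fig: left subtree has 1 node {teak}, right has 1 {lily}.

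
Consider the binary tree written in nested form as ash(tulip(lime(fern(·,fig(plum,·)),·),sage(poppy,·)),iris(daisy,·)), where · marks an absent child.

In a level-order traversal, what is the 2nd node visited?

tulip

Level-order visits nodes level by level from the root, left to right within each level.
Level 0: ash
Level 1: tulip, iris
Level 2: lime, sage, daisy
Level 3: fern, poppy
Level 4: fig
Level 5: plum
Full level-order sequence: ash, tulip, iris, lime, sage, daisy, fern, poppy, fig, plum.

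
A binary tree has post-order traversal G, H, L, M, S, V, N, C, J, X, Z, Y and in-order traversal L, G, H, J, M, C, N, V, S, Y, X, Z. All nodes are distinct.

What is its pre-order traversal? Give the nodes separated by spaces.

The last element of post-order is the root; it splits in-order into left and right subtrees.
Root Y: left subtree has 9 nodes {L, G, H, J, M, C, N, V, S}, right has 2 {X, Z}.
  Root J: left subtree has 3 nodes {L, G, H}, right has 5 {M, C, N, V, S}.
    Root L: left subtree has 0 nodes { }, right has 2 {G, H}.
      Root H: left subtree has 1 node {G}, right has 0 { }.
    Root C: left subtree has 1 node {M}, right has 3 {N, V, S}.
      Root N: left subtree has 0 nodes { }, right has 2 {V, S}.
        Root V: left subtree has 0 nodes { }, right has 1 {S}.
  Root Z: left subtree has 1 node {X}, right has 0 { }.

Y J L H G C M N V S Z X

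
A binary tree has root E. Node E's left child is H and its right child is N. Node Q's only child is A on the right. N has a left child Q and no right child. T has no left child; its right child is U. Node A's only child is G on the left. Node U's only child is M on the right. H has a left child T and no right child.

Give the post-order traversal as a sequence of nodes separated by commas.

M, U, T, H, G, A, Q, N, E

Post-order visits the left subtree, then the right subtree, then the node.
At E: go left to H.
  At H: go left to T.
    At T: no left child.
    At T: go right to U.
      At U: no left child.
      At U: go right to M.
        M is a leaf — visit M.
      Visit U.
    Visit T.
  At H: no right child.
  Visit H.
At E: go right to N.
  At N: go left to Q.
    At Q: no left child.
    At Q: go right to A.
      At A: go left to G.
        G is a leaf — visit G.
      At A: no right child.
      Visit A.
    Visit Q.
  At N: no right child.
  Visit N.
Visit E.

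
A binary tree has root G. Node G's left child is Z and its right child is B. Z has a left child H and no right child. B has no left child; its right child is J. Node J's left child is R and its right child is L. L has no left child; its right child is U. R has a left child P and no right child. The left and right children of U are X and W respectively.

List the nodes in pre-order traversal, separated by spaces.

Pre-order visits the node, then its left subtree, then its right subtree.
Visit G.
At G: go left to Z.
  Visit Z.
  At Z: go left to H.
    H is a leaf — visit H.
  At Z: no right child.
At G: go right to B.
  Visit B.
  At B: no left child.
  At B: go right to J.
    Visit J.
    At J: go left to R.
      Visit R.
      At R: go left to P.
        P is a leaf — visit P.
      At R: no right child.
    At J: go right to L.
      Visit L.
      At L: no left child.
      At L: go right to U.
        Visit U.
        At U: go left to X.
          X is a leaf — visit X.
        At U: go right to W.
          W is a leaf — visit W.

G Z H B J R P L U X W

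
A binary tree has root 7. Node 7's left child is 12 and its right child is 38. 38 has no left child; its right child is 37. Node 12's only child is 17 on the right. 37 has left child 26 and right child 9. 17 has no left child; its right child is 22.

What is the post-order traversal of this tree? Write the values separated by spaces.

22 17 12 26 9 37 38 7

Post-order visits the left subtree, then the right subtree, then the node.
At 7: go left to 12.
  At 12: no left child.
  At 12: go right to 17.
    At 17: no left child.
    At 17: go right to 22.
      22 is a leaf — visit 22.
    Visit 17.
  Visit 12.
At 7: go right to 38.
  At 38: no left child.
  At 38: go right to 37.
    At 37: go left to 26.
      26 is a leaf — visit 26.
    At 37: go right to 9.
      9 is a leaf — visit 9.
    Visit 37.
  Visit 38.
Visit 7.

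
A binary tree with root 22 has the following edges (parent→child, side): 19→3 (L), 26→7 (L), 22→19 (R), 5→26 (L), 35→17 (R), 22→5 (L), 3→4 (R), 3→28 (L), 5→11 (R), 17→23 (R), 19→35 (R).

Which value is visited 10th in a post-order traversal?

Post-order visits the left subtree, then the right subtree, then the node.
At 22: go left to 5.
  At 5: go left to 26.
    At 26: go left to 7.
      7 is a leaf — visit 7.
    At 26: no right child.
    Visit 26.
  At 5: go right to 11.
    11 is a leaf — visit 11.
  Visit 5.
At 22: go right to 19.
  At 19: go left to 3.
    At 3: go left to 28.
      28 is a leaf — visit 28.
    At 3: go right to 4.
      4 is a leaf — visit 4.
    Visit 3.
  At 19: go right to 35.
    At 35: no left child.
    At 35: go right to 17.
      At 17: no left child.
      At 17: go right to 23.
        23 is a leaf — visit 23.
      Visit 17.
    Visit 35.
  Visit 19.
Visit 22.
Full post-order sequence: 7, 26, 11, 5, 28, 4, 3, 23, 17, 35, 19, 22.

35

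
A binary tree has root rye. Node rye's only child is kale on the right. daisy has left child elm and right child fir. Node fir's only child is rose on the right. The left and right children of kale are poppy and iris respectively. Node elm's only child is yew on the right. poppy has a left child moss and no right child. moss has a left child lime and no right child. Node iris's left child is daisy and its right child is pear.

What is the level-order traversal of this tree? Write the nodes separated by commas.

Level-order visits nodes level by level from the root, left to right within each level.
Level 0: rye
Level 1: kale
Level 2: poppy, iris
Level 3: moss, daisy, pear
Level 4: lime, elm, fir
Level 5: yew, rose

rye, kale, poppy, iris, moss, daisy, pear, lime, elm, fir, yew, rose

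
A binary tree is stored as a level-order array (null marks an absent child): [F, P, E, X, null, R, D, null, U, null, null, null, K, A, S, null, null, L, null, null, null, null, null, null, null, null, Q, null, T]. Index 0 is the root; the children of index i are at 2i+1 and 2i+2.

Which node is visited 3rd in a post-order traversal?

Post-order visits the left subtree, then the right subtree, then the node.
At F: go left to P.
  At P: go left to X.
    At X: no left child.
    At X: go right to U.
      At U: go left to L.
        L is a leaf — visit L.
      At U: no right child.
      Visit U.
    Visit X.
  At P: no right child.
  Visit P.
At F: go right to E.
  At E: go left to R.
    At R: no left child.
    At R: go right to K.
      At K: no left child.
      At K: go right to Q.
        Q is a leaf — visit Q.
      Visit K.
    Visit R.
  At E: go right to D.
    At D: go left to A.
      At A: no left child.
      At A: go right to T.
        T is a leaf — visit T.
      Visit A.
    At D: go right to S.
      S is a leaf — visit S.
    Visit D.
  Visit E.
Visit F.
Full post-order sequence: L, U, X, P, Q, K, R, T, A, S, D, E, F.

X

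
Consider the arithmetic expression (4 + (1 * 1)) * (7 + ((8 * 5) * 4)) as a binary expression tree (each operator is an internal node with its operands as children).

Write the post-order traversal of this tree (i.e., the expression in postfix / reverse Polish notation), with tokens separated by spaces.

4 1 1 * + 7 8 5 * 4 * + *

Post-order on an expression tree gives postfix notation: for each operator, emit left operand, right operand, then the operator.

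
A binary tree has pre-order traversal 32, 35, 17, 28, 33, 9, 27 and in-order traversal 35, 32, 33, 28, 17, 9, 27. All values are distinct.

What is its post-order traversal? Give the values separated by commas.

35, 33, 28, 27, 9, 17, 32

The first element of pre-order is the root; it splits in-order into left and right subtrees.
Root 32: left subtree has 1 node {35}, right has 5 {33, 28, 17, 9, 27}.
  Root 17: left subtree has 2 nodes {33, 28}, right has 2 {9, 27}.
    Root 28: left subtree has 1 node {33}, right has 0 { }.
    Root 9: left subtree has 0 nodes { }, right has 1 {27}.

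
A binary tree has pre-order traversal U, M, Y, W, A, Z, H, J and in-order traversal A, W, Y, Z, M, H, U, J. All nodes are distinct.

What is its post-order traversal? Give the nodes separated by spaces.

The first element of pre-order is the root; it splits in-order into left and right subtrees.
Root U: left subtree has 6 nodes {A, W, Y, Z, M, H}, right has 1 {J}.
  Root M: left subtree has 4 nodes {A, W, Y, Z}, right has 1 {H}.
    Root Y: left subtree has 2 nodes {A, W}, right has 1 {Z}.
      Root W: left subtree has 1 node {A}, right has 0 { }.

A W Z Y H M J U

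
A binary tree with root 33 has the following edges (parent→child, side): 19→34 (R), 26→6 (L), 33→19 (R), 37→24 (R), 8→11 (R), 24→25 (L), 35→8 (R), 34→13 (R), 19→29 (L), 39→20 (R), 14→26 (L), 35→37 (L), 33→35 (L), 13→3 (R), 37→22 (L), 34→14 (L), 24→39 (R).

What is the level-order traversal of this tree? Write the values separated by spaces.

33 35 19 37 8 29 34 22 24 11 14 13 25 39 26 3 20 6

Level-order visits nodes level by level from the root, left to right within each level.
Level 0: 33
Level 1: 35, 19
Level 2: 37, 8, 29, 34
Level 3: 22, 24, 11, 14, 13
Level 4: 25, 39, 26, 3
Level 5: 20, 6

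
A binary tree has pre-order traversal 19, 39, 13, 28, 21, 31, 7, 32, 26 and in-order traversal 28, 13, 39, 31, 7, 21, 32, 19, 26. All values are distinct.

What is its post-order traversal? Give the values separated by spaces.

The first element of pre-order is the root; it splits in-order into left and right subtrees.
Root 19: left subtree has 7 nodes {28, 13, 39, 31, 7, 21, 32}, right has 1 {26}.
  Root 39: left subtree has 2 nodes {28, 13}, right has 4 {31, 7, 21, 32}.
    Root 13: left subtree has 1 node {28}, right has 0 { }.
    Root 21: left subtree has 2 nodes {31, 7}, right has 1 {32}.
      Root 31: left subtree has 0 nodes { }, right has 1 {7}.

28 13 7 31 32 21 39 26 19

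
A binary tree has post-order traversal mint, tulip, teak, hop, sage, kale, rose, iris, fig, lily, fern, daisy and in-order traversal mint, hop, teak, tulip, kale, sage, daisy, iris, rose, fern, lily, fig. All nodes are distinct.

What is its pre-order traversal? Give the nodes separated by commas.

The last element of post-order is the root; it splits in-order into left and right subtrees.
Root daisy: left subtree has 6 nodes {mint, hop, teak, tulip, kale, sage}, right has 5 {iris, rose, fern, lily, fig}.
  Root kale: left subtree has 4 nodes {mint, hop, teak, tulip}, right has 1 {sage}.
    Root hop: left subtree has 1 node {mint}, right has 2 {teak, tulip}.
      Root teak: left subtree has 0 nodes { }, right has 1 {tulip}.
  Root fern: left subtree has 2 nodes {iris, rose}, right has 2 {lily, fig}.
    Root iris: left subtree has 0 nodes { }, right has 1 {rose}.
    Root lily: left subtree has 0 nodes { }, right has 1 {fig}.

daisy, kale, hop, mint, teak, tulip, sage, fern, iris, rose, lily, fig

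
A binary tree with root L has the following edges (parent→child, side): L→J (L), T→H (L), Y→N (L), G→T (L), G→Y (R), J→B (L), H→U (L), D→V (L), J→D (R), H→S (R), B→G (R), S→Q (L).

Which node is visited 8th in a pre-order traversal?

Pre-order visits the node, then its left subtree, then its right subtree.
Visit L.
At L: go left to J.
  Visit J.
  At J: go left to B.
    Visit B.
    At B: no left child.
    At B: go right to G.
      Visit G.
      At G: go left to T.
        Visit T.
        At T: go left to H.
          Visit H.
          At H: go left to U.
            U is a leaf — visit U.
          At H: go right to S.
            Visit S.
            At S: go left to Q.
              Q is a leaf — visit Q.
            At S: no right child.
        At T: no right child.
      At G: go right to Y.
        Visit Y.
        At Y: go left to N.
          N is a leaf — visit N.
        At Y: no right child.
  At J: go right to D.
    Visit D.
    At D: go left to V.
      V is a leaf — visit V.
    At D: no right child.
At L: no right child.
Full pre-order sequence: L, J, B, G, T, H, U, S, Q, Y, N, D, V.

S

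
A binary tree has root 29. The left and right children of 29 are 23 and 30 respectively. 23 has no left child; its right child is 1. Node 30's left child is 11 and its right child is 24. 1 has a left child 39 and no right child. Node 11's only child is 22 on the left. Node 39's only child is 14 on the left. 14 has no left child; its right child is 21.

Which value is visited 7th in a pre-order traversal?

30

Pre-order visits the node, then its left subtree, then its right subtree.
Visit 29.
At 29: go left to 23.
  Visit 23.
  At 23: no left child.
  At 23: go right to 1.
    Visit 1.
    At 1: go left to 39.
      Visit 39.
      At 39: go left to 14.
        Visit 14.
        At 14: no left child.
        At 14: go right to 21.
          21 is a leaf — visit 21.
      At 39: no right child.
    At 1: no right child.
At 29: go right to 30.
  Visit 30.
  At 30: go left to 11.
    Visit 11.
    At 11: go left to 22.
      22 is a leaf — visit 22.
    At 11: no right child.
  At 30: go right to 24.
    24 is a leaf — visit 24.
Full pre-order sequence: 29, 23, 1, 39, 14, 21, 30, 11, 22, 24.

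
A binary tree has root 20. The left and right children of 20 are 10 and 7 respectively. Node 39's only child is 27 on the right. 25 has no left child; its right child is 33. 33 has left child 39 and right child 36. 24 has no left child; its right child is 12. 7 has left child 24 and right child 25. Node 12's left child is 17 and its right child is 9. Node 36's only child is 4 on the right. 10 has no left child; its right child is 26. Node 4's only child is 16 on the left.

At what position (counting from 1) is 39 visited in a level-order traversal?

11

Level-order visits nodes level by level from the root, left to right within each level.
Level 0: 20
Level 1: 10, 7
Level 2: 26, 24, 25
Level 3: 12, 33
Level 4: 17, 9, 39, 36
Level 5: 27, 4
Level 6: 16
Full level-order sequence: 20, 10, 7, 26, 24, 25, 12, 33, 17, 9, 39, 36, 27, 4, 16.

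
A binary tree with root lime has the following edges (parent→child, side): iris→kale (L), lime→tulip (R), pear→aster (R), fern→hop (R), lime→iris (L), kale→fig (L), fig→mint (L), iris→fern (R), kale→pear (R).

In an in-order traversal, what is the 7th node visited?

fern

In-order visits the left subtree, then the node, then the right subtree.
At lime: go left to iris.
  At iris: go left to kale.
    At kale: go left to fig.
      At fig: go left to mint.
        mint is a leaf — visit mint.
      Visit fig.
      At fig: no right child.
    Visit kale.
    At kale: go right to pear.
      At pear: no left child.
      Visit pear.
      At pear: go right to aster.
        aster is a leaf — visit aster.
  Visit iris.
  At iris: go right to fern.
    At fern: no left child.
    Visit fern.
    At fern: go right to hop.
      hop is a leaf — visit hop.
Visit lime.
At lime: go right to tulip.
  tulip is a leaf — visit tulip.
Full in-order sequence: mint, fig, kale, pear, aster, iris, fern, hop, lime, tulip.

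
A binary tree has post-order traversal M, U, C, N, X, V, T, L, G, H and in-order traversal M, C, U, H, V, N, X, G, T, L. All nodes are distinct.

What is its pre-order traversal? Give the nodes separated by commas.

The last element of post-order is the root; it splits in-order into left and right subtrees.
Root H: left subtree has 3 nodes {M, C, U}, right has 6 {V, N, X, G, T, L}.
  Root C: left subtree has 1 node {M}, right has 1 {U}.
  Root G: left subtree has 3 nodes {V, N, X}, right has 2 {T, L}.
    Root V: left subtree has 0 nodes { }, right has 2 {N, X}.
      Root X: left subtree has 1 node {N}, right has 0 { }.
    Root L: left subtree has 1 node {T}, right has 0 { }.

H, C, M, U, G, V, X, N, L, T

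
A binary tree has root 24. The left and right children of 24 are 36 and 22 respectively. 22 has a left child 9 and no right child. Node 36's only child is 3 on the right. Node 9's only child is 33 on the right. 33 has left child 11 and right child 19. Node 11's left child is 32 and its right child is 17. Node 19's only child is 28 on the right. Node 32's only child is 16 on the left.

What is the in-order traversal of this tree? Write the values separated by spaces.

In-order visits the left subtree, then the node, then the right subtree.
At 24: go left to 36.
  At 36: no left child.
  Visit 36.
  At 36: go right to 3.
    3 is a leaf — visit 3.
Visit 24.
At 24: go right to 22.
  At 22: go left to 9.
    At 9: no left child.
    Visit 9.
    At 9: go right to 33.
      At 33: go left to 11.
        At 11: go left to 32.
          At 32: go left to 16.
            16 is a leaf — visit 16.
          Visit 32.
          At 32: no right child.
        Visit 11.
        At 11: go right to 17.
          17 is a leaf — visit 17.
      Visit 33.
      At 33: go right to 19.
        At 19: no left child.
        Visit 19.
        At 19: go right to 28.
          28 is a leaf — visit 28.
  Visit 22.
  At 22: no right child.

36 3 24 9 16 32 11 17 33 19 28 22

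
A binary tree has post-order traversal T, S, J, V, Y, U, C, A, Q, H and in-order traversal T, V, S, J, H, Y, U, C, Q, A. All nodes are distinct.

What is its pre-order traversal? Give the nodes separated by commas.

The last element of post-order is the root; it splits in-order into left and right subtrees.
Root H: left subtree has 4 nodes {T, V, S, J}, right has 5 {Y, U, C, Q, A}.
  Root V: left subtree has 1 node {T}, right has 2 {S, J}.
    Root J: left subtree has 1 node {S}, right has 0 { }.
  Root Q: left subtree has 3 nodes {Y, U, C}, right has 1 {A}.
    Root C: left subtree has 2 nodes {Y, U}, right has 0 { }.
      Root U: left subtree has 1 node {Y}, right has 0 { }.

H, V, T, J, S, Q, C, U, Y, A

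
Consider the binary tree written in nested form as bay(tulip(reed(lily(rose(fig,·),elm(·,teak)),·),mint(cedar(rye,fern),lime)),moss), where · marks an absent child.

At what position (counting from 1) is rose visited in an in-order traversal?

2

In-order visits the left subtree, then the node, then the right subtree.
At bay: go left to tulip.
  At tulip: go left to reed.
    At reed: go left to lily.
      At lily: go left to rose.
        At rose: go left to fig.
          fig is a leaf — visit fig.
        Visit rose.
        At rose: no right child.
      Visit lily.
      At lily: go right to elm.
        At elm: no left child.
        Visit elm.
        At elm: go right to teak.
          teak is a leaf — visit teak.
    Visit reed.
    At reed: no right child.
  Visit tulip.
  At tulip: go right to mint.
    At mint: go left to cedar.
      At cedar: go left to rye.
        rye is a leaf — visit rye.
      Visit cedar.
      At cedar: go right to fern.
        fern is a leaf — visit fern.
    Visit mint.
    At mint: go right to lime.
      lime is a leaf — visit lime.
Visit bay.
At bay: go right to moss.
  moss is a leaf — visit moss.
Full in-order sequence: fig, rose, lily, elm, teak, reed, tulip, rye, cedar, fern, mint, lime, bay, moss.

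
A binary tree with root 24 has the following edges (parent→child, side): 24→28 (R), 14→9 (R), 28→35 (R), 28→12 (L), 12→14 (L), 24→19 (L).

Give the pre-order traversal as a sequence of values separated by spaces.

24 19 28 12 14 9 35

Pre-order visits the node, then its left subtree, then its right subtree.
Visit 24.
At 24: go left to 19.
  19 is a leaf — visit 19.
At 24: go right to 28.
  Visit 28.
  At 28: go left to 12.
    Visit 12.
    At 12: go left to 14.
      Visit 14.
      At 14: no left child.
      At 14: go right to 9.
        9 is a leaf — visit 9.
    At 12: no right child.
  At 28: go right to 35.
    35 is a leaf — visit 35.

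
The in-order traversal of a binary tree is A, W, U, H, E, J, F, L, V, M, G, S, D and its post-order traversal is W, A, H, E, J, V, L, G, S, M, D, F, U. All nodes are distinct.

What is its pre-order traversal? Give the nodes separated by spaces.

U A W F J E H D M L V S G

The last element of post-order is the root; it splits in-order into left and right subtrees.
Root U: left subtree has 2 nodes {A, W}, right has 10 {H, E, J, F, L, V, M, G, S, D}.
  Root A: left subtree has 0 nodes { }, right has 1 {W}.
  Root F: left subtree has 3 nodes {H, E, J}, right has 6 {L, V, M, G, S, D}.
    Root J: left subtree has 2 nodes {H, E}, right has 0 { }.
      Root E: left subtree has 1 node {H}, right has 0 { }.
    Root D: left subtree has 5 nodes {L, V, M, G, S}, right has 0 { }.
      Root M: left subtree has 2 nodes {L, V}, right has 2 {G, S}.
        Root L: left subtree has 0 nodes { }, right has 1 {V}.
        Root S: left subtree has 1 node {G}, right has 0 { }.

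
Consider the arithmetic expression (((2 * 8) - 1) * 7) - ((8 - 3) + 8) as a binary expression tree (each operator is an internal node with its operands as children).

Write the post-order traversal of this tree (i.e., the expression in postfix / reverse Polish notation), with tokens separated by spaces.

2 8 * 1 - 7 * 8 3 - 8 + -

Post-order on an expression tree gives postfix notation: for each operator, emit left operand, right operand, then the operator.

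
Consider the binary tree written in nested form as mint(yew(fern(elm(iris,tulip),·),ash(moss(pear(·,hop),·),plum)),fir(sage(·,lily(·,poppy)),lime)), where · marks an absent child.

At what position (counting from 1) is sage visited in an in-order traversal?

In-order visits the left subtree, then the node, then the right subtree.
At mint: go left to yew.
  At yew: go left to fern.
    At fern: go left to elm.
      At elm: go left to iris.
        iris is a leaf — visit iris.
      Visit elm.
      At elm: go right to tulip.
        tulip is a leaf — visit tulip.
    Visit fern.
    At fern: no right child.
  Visit yew.
  At yew: go right to ash.
    At ash: go left to moss.
      At moss: go left to pear.
        At pear: no left child.
        Visit pear.
        At pear: go right to hop.
          hop is a leaf — visit hop.
      Visit moss.
      At moss: no right child.
    Visit ash.
    At ash: go right to plum.
      plum is a leaf — visit plum.
Visit mint.
At mint: go right to fir.
  At fir: go left to sage.
    At sage: no left child.
    Visit sage.
    At sage: go right to lily.
      At lily: no left child.
      Visit lily.
      At lily: go right to poppy.
        poppy is a leaf — visit poppy.
  Visit fir.
  At fir: go right to lime.
    lime is a leaf — visit lime.
Full in-order sequence: iris, elm, tulip, fern, yew, pear, hop, moss, ash, plum, mint, sage, lily, poppy, fir, lime.

12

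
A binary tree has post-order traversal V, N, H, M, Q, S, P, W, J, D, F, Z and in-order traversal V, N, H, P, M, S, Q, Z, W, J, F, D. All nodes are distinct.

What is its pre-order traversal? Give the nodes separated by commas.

Z, P, H, N, V, S, M, Q, F, J, W, D

The last element of post-order is the root; it splits in-order into left and right subtrees.
Root Z: left subtree has 7 nodes {V, N, H, P, M, S, Q}, right has 4 {W, J, F, D}.
  Root P: left subtree has 3 nodes {V, N, H}, right has 3 {M, S, Q}.
    Root H: left subtree has 2 nodes {V, N}, right has 0 { }.
      Root N: left subtree has 1 node {V}, right has 0 { }.
    Root S: left subtree has 1 node {M}, right has 1 {Q}.
  Root F: left subtree has 2 nodes {W, J}, right has 1 {D}.
    Root J: left subtree has 1 node {W}, right has 0 { }.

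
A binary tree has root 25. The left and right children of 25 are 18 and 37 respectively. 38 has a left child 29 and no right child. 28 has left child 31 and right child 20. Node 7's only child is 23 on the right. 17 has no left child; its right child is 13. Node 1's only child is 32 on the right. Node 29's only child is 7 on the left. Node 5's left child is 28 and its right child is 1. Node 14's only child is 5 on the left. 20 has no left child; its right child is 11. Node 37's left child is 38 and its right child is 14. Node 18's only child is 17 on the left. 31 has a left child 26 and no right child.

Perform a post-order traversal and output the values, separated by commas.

Post-order visits the left subtree, then the right subtree, then the node.
At 25: go left to 18.
  At 18: go left to 17.
    At 17: no left child.
    At 17: go right to 13.
      13 is a leaf — visit 13.
    Visit 17.
  At 18: no right child.
  Visit 18.
At 25: go right to 37.
  At 37: go left to 38.
    At 38: go left to 29.
      At 29: go left to 7.
        At 7: no left child.
        At 7: go right to 23.
          23 is a leaf — visit 23.
        Visit 7.
      At 29: no right child.
      Visit 29.
    At 38: no right child.
    Visit 38.
  At 37: go right to 14.
    At 14: go left to 5.
      At 5: go left to 28.
        At 28: go left to 31.
          At 31: go left to 26.
            26 is a leaf — visit 26.
          At 31: no right child.
          Visit 31.
        At 28: go right to 20.
          At 20: no left child.
          At 20: go right to 11.
            11 is a leaf — visit 11.
          Visit 20.
        Visit 28.
      At 5: go right to 1.
        At 1: no left child.
        At 1: go right to 32.
          32 is a leaf — visit 32.
        Visit 1.
      Visit 5.
    At 14: no right child.
    Visit 14.
  Visit 37.
Visit 25.

13, 17, 18, 23, 7, 29, 38, 26, 31, 11, 20, 28, 32, 1, 5, 14, 37, 25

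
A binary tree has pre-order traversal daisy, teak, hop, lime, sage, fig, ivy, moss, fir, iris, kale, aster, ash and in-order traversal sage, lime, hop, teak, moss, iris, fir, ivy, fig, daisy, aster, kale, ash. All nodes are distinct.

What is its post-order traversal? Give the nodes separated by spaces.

The first element of pre-order is the root; it splits in-order into left and right subtrees.
Root daisy: left subtree has 9 nodes {sage, lime, hop, teak, moss, iris, fir, ivy, fig}, right has 3 {aster, kale, ash}.
  Root teak: left subtree has 3 nodes {sage, lime, hop}, right has 5 {moss, iris, fir, ivy, fig}.
    Root hop: left subtree has 2 nodes {sage, lime}, right has 0 { }.
      Root lime: left subtree has 1 node {sage}, right has 0 { }.
    Root fig: left subtree has 4 nodes {moss, iris, fir, ivy}, right has 0 { }.
      Root ivy: left subtree has 3 nodes {moss, iris, fir}, right has 0 { }.
        Root moss: left subtree has 0 nodes { }, right has 2 {iris, fir}.
          Root fir: left subtree has 1 node {iris}, right has 0 { }.
  Root kale: left subtree has 1 node {aster}, right has 1 {ash}.

sage lime hop iris fir moss ivy fig teak aster ash kale daisy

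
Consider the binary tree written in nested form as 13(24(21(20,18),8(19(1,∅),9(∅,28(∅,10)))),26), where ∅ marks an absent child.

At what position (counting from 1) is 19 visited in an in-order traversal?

In-order visits the left subtree, then the node, then the right subtree.
At 13: go left to 24.
  At 24: go left to 21.
    At 21: go left to 20.
      20 is a leaf — visit 20.
    Visit 21.
    At 21: go right to 18.
      18 is a leaf — visit 18.
  Visit 24.
  At 24: go right to 8.
    At 8: go left to 19.
      At 19: go left to 1.
        1 is a leaf — visit 1.
      Visit 19.
      At 19: no right child.
    Visit 8.
    At 8: go right to 9.
      At 9: no left child.
      Visit 9.
      At 9: go right to 28.
        At 28: no left child.
        Visit 28.
        At 28: go right to 10.
          10 is a leaf — visit 10.
Visit 13.
At 13: go right to 26.
  26 is a leaf — visit 26.
Full in-order sequence: 20, 21, 18, 24, 1, 19, 8, 9, 28, 10, 13, 26.

6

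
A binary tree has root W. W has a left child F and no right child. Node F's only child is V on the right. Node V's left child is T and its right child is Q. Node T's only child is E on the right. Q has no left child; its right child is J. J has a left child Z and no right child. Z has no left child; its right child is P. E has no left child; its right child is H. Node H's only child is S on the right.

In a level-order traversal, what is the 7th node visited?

J

Level-order visits nodes level by level from the root, left to right within each level.
Level 0: W
Level 1: F
Level 2: V
Level 3: T, Q
Level 4: E, J
Level 5: H, Z
Level 6: S, P
Full level-order sequence: W, F, V, T, Q, E, J, H, Z, S, P.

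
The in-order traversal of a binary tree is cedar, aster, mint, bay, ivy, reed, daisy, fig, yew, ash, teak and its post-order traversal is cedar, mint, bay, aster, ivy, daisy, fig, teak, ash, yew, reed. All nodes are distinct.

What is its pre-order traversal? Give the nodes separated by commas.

The last element of post-order is the root; it splits in-order into left and right subtrees.
Root reed: left subtree has 5 nodes {cedar, aster, mint, bay, ivy}, right has 5 {daisy, fig, yew, ash, teak}.
  Root ivy: left subtree has 4 nodes {cedar, aster, mint, bay}, right has 0 { }.
    Root aster: left subtree has 1 node {cedar}, right has 2 {mint, bay}.
      Root bay: left subtree has 1 node {mint}, right has 0 { }.
  Root yew: left subtree has 2 nodes {daisy, fig}, right has 2 {ash, teak}.
    Root fig: left subtree has 1 node {daisy}, right has 0 { }.
    Root ash: left subtree has 0 nodes { }, right has 1 {teak}.

reed, ivy, aster, cedar, bay, mint, yew, fig, daisy, ash, teak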